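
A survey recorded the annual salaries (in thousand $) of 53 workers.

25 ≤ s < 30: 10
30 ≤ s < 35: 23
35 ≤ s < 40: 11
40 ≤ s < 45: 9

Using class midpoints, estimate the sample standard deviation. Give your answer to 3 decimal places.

4.912

Midpoints: 27.5, 32.5, 37.5, 42.5
n = 53, Σfm = 1817.5, mean = 34.2925
Σfm² = 63581.25
Σf(m − x̄)² = Σfm² − (Σfm)²/n = 63581.25 − 1817.5²/53 = 1254.7170
Sample variance = 1254.7170 / 52 = 24.1292
Standard deviation = √24.1292 = 4.9121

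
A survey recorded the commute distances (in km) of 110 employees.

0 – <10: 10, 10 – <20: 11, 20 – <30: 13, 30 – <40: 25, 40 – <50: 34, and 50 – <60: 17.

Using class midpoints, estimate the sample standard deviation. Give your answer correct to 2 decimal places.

Midpoints: 5, 15, 25, 35, 45, 55
n = 110, Σfm = 3880, mean = 35.2727
Σfm² = 161750
Σf(m − x̄)² = Σfm² − (Σfm)²/n = 161750 − 3880²/110 = 24891.8182
Sample variance = 24891.8182 / 109 = 228.3653
Standard deviation = √228.3653 = 15.1118

15.11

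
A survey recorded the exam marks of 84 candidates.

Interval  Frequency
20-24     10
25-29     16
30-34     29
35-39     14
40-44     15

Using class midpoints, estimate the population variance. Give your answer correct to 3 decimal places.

38.464

Midpoints: 22, 27, 32, 37, 42
n = 84, Σfm = 2728, mean = 32.4762
Σfm² = 91826
Σf(m − x̄)² = Σfm² − (Σfm)²/n = 91826 − 2728²/84 = 3230.9524
Population variance = 3230.9524 / 84 = 38.4637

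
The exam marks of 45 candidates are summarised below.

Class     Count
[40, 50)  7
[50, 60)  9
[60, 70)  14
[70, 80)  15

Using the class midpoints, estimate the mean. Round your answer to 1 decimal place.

63.2

Midpoints: 45, 55, 65, 75
Σfm = 7×45 + 9×55 + 14×65 + 15×75 = 2845
n = Σf = 45
Mean = 2845 / 45 = 63.2222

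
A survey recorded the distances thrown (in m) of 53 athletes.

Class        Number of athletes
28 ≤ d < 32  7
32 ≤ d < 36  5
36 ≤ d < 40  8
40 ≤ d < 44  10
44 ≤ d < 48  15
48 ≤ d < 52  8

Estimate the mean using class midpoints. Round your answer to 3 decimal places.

41.396

Midpoints: 30, 34, 38, 42, 46, 50
Σfm = 7×30 + 5×34 + 8×38 + 10×42 + 15×46 + 8×50 = 2194
n = Σf = 53
Mean = 2194 / 53 = 41.3962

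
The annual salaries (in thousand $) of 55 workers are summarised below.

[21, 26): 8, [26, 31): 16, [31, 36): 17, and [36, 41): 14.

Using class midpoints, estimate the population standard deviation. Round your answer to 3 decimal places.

Midpoints: 23.5, 28.5, 33.5, 38.5
n = 55, Σfm = 1752.5, mean = 31.8636
Σfm² = 57243.75
Σf(m − x̄)² = Σfm² − (Σfm)²/n = 57243.75 − 1752.5²/55 = 1402.7273
Population variance = 1402.7273 / 55 = 25.5041
Standard deviation = √25.5041 = 5.0502

5.050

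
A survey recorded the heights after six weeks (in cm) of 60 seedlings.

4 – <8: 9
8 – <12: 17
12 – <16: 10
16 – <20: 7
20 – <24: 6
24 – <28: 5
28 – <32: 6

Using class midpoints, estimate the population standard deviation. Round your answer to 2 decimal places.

Midpoints: 6, 10, 14, 18, 22, 26, 30
n = 60, Σfm = 932, mean = 15.5333
Σfm² = 17936
Σf(m − x̄)² = Σfm² − (Σfm)²/n = 17936 − 932²/60 = 3458.9333
Population variance = 3458.9333 / 60 = 57.6489
Standard deviation = √57.6489 = 7.5927

7.59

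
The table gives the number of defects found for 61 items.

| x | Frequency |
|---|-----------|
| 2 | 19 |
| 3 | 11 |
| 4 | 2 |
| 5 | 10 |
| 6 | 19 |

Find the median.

Cumulative frequencies: 19, 30, 32, 42, 61
n = 61, so the median is the value in position (n+1)/2 = 31.
Position 31 falls at value 4.

4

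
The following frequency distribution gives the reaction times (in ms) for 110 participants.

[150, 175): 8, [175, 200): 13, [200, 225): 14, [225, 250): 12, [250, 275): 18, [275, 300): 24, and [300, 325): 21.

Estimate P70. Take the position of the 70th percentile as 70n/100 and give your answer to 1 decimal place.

Cumulative frequencies: 8, 21, 35, 47, 65, 89, 110
n = 110; position = 70n/100 = 77.
This falls in the class [275, 300): L = 275, F = 65, f = 24, h = 25.
70th percentile ≈ 275 + ((77 − 65) / 24) × 25 = 287.5000

287.5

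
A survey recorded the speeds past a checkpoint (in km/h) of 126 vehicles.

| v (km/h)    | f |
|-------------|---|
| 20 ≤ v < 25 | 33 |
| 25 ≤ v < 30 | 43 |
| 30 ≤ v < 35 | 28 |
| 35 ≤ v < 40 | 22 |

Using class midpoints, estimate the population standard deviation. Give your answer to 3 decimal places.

Midpoints: 22.5, 27.5, 32.5, 37.5
n = 126, Σfm = 3660, mean = 29.0476
Σfm² = 109737.5
Σf(m − x̄)² = Σfm² − (Σfm)²/n = 109737.5 − 3660²/126 = 3423.2143
Population variance = 3423.2143 / 126 = 27.1684
Standard deviation = √27.1684 = 5.2123

5.212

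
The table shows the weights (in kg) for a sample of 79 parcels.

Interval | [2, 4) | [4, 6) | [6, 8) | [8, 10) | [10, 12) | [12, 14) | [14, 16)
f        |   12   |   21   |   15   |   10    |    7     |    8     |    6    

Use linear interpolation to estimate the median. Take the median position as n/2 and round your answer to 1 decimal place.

Cumulative frequencies: 12, 33, 48, 58, 65, 73, 79
n = 79; position = n/2 = 39.5.
This falls in the class [6, 8): L = 6, F = 33, f = 15, h = 2.
Median ≈ 6 + ((39.5 − 33) / 15) × 2 = 6.8667

6.9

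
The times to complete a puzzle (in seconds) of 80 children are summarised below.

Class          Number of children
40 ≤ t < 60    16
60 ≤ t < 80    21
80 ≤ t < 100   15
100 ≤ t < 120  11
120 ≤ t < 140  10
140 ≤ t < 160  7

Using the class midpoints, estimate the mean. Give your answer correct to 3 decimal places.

89.750

Midpoints: 50, 70, 90, 110, 130, 150
Σfm = 16×50 + 21×70 + 15×90 + 11×110 + 10×130 + 7×150 = 7180
n = Σf = 80
Mean = 7180 / 80 = 89.7500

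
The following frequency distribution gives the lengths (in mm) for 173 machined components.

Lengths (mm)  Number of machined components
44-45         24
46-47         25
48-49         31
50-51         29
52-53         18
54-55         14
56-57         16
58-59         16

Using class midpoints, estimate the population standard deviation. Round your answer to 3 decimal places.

4.357

Midpoints: 44.5, 46.5, 48.5, 50.5, 52.5, 54.5, 56.5, 58.5
n = 173, Σfm = 8746.5, mean = 50.5578
Σfm² = 445487.25
Σf(m − x̄)² = Σfm² − (Σfm)²/n = 445487.25 − 8746.5²/173 = 3283.4220
Population variance = 3283.4220 / 173 = 18.9793
Standard deviation = √18.9793 = 4.3565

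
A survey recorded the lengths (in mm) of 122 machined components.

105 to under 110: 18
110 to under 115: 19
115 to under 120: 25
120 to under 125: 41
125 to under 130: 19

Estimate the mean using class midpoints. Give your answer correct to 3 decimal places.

118.484

Midpoints: 107.5, 112.5, 117.5, 122.5, 127.5
Σfm = 18×107.5 + 19×112.5 + 25×117.5 + 41×122.5 + 19×127.5 = 14455
n = Σf = 122
Mean = 14455 / 122 = 118.4836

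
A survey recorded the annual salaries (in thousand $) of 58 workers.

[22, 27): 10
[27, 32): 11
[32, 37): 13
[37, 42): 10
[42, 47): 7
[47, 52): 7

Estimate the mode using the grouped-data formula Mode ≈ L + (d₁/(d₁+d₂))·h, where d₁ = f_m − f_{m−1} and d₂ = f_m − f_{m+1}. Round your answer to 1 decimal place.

Modal class: [32, 37) (highest frequency 13).
d₁ = 13 − 11 = 2, d₂ = 13 − 10 = 3
Mode ≈ 32 + (2/(2+3)) × 5 = 32 + 2.0000 = 34.0000

34.0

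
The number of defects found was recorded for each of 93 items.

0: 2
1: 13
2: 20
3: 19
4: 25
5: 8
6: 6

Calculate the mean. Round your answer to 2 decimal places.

3.08

Values: 0, 1, 2, 3, 4, 5, 6
Σfx = 2×0 + 13×1 + 20×2 + 19×3 + 25×4 + 8×5 + 6×6 = 286
n = Σf = 93
Mean = 286 / 93 = 3.0753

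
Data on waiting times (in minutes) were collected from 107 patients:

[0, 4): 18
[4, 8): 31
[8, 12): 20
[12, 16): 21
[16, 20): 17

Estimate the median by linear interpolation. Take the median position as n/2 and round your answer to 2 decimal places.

Cumulative frequencies: 18, 49, 69, 90, 107
n = 107; position = n/2 = 53.5.
This falls in the class [8, 12): L = 8, F = 49, f = 20, h = 4.
Median ≈ 8 + ((53.5 − 49) / 20) × 4 = 8.9000

8.90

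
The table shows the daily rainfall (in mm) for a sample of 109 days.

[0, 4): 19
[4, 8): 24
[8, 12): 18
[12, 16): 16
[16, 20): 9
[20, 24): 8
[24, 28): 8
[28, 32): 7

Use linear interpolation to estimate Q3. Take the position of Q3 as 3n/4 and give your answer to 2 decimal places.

18.11

Cumulative frequencies: 19, 43, 61, 77, 86, 94, 102, 109
n = 109; position = 3n/4 = 81.75.
This falls in the class [16, 20): L = 16, F = 77, f = 9, h = 4.
Upper quartile ≈ 16 + ((81.75 − 77) / 9) × 4 = 18.1111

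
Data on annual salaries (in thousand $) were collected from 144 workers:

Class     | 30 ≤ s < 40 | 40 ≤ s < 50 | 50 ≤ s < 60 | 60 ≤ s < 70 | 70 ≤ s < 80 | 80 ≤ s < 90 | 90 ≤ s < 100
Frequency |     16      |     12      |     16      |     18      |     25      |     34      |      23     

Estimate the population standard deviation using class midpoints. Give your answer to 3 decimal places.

Midpoints: 35, 45, 55, 65, 75, 85, 95
n = 144, Σfm = 10100, mean = 70.1389
Σfm² = 762200
Σf(m − x̄)² = Σfm² − (Σfm)²/n = 762200 − 10100²/144 = 53797.2222
Population variance = 53797.2222 / 144 = 373.5918
Standard deviation = √373.5918 = 19.3285

19.329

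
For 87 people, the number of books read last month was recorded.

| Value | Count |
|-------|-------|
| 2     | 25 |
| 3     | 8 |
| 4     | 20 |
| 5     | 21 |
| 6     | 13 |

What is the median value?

Cumulative frequencies: 25, 33, 53, 74, 87
n = 87, so the median is the value in position (n+1)/2 = 44.
Position 44 falls at value 4.

4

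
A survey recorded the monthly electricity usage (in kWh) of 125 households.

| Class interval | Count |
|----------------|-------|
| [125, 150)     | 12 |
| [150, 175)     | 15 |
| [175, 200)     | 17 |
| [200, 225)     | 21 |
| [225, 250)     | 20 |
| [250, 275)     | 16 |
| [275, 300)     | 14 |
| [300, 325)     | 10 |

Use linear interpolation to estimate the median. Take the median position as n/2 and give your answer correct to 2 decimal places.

Cumulative frequencies: 12, 27, 44, 65, 85, 101, 115, 125
n = 125; position = n/2 = 62.5.
This falls in the class [200, 225): L = 200, F = 44, f = 21, h = 25.
Median ≈ 200 + ((62.5 − 44) / 21) × 25 = 222.0238

222.02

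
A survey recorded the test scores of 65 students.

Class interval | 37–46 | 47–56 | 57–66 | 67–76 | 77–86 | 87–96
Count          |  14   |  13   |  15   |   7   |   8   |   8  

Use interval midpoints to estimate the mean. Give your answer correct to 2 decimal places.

62.42

Midpoints: 41.5, 51.5, 61.5, 71.5, 81.5, 91.5
Σfm = 14×41.5 + 13×51.5 + 15×61.5 + 7×71.5 + 8×81.5 + 8×91.5 = 4057.5
n = Σf = 65
Mean = 4057.5 / 65 = 62.4231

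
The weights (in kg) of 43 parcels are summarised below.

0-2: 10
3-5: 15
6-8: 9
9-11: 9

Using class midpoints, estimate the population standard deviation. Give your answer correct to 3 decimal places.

3.179

Midpoints: 1, 4, 7, 10
n = 43, Σfm = 223, mean = 5.1860
Σfm² = 1591
Σf(m − x̄)² = Σfm² − (Σfm)²/n = 1591 − 223²/43 = 434.5116
Population variance = 434.5116 / 43 = 10.1049
Standard deviation = √10.1049 = 3.1788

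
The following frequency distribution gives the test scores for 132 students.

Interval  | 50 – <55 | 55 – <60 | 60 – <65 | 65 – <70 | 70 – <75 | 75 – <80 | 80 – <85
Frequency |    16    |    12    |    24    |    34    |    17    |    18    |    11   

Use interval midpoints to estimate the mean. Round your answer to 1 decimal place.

67.1

Midpoints: 52.5, 57.5, 62.5, 67.5, 72.5, 77.5, 82.5
Σfm = 16×52.5 + 12×57.5 + 24×62.5 + 34×67.5 + 17×72.5 + 18×77.5 + 11×82.5 = 8860
n = Σf = 132
Mean = 8860 / 132 = 67.1212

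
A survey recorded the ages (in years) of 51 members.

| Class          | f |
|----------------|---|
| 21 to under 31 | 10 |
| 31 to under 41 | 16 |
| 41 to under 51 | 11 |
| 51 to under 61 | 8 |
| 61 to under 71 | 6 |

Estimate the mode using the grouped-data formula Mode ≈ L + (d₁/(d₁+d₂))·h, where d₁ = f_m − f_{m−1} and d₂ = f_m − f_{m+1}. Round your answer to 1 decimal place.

36.5

Modal class: 31 to under 41 (highest frequency 16).
d₁ = 16 − 10 = 6, d₂ = 16 − 11 = 5
Mode ≈ 31 + (6/(6+5)) × 10 = 31 + 5.4545 = 36.4545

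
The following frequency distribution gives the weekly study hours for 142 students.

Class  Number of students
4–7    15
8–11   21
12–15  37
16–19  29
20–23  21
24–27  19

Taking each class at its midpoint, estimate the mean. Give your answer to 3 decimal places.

15.669

Midpoints: 5.5, 9.5, 13.5, 17.5, 21.5, 25.5
Σfm = 15×5.5 + 21×9.5 + 37×13.5 + 29×17.5 + 21×21.5 + 19×25.5 = 2225
n = Σf = 142
Mean = 2225 / 142 = 15.6690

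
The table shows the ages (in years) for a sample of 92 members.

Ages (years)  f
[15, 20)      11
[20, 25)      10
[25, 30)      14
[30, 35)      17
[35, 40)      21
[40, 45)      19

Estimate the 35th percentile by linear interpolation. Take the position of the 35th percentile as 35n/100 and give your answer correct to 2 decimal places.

Cumulative frequencies: 11, 21, 35, 52, 73, 92
n = 92; position = 35n/100 = 32.2.
This falls in the class [25, 30): L = 25, F = 21, f = 14, h = 5.
35th percentile ≈ 25 + ((32.2 − 21) / 14) × 5 = 29.0000

29.00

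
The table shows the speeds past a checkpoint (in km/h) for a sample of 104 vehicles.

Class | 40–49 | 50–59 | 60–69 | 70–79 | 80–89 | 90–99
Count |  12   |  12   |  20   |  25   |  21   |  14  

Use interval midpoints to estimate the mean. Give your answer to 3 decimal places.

Midpoints: 44.5, 54.5, 64.5, 74.5, 84.5, 94.5
Σfm = 12×44.5 + 12×54.5 + 20×64.5 + 25×74.5 + 21×84.5 + 14×94.5 = 7438
n = Σf = 104
Mean = 7438 / 104 = 71.5192

71.519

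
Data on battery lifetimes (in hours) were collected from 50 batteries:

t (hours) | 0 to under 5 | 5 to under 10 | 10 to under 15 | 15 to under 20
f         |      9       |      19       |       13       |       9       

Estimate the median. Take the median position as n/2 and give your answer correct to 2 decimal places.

9.21

Cumulative frequencies: 9, 28, 41, 50
n = 50; position = n/2 = 25.
This falls in the class 5 to under 10: L = 5, F = 9, f = 19, h = 5.
Median ≈ 5 + ((25 − 9) / 19) × 5 = 9.2105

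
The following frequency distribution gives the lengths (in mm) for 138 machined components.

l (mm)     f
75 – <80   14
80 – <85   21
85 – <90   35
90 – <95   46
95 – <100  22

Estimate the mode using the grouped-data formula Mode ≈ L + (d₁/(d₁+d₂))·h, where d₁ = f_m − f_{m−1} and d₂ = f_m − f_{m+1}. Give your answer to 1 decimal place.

Modal class: 90 – <95 (highest frequency 46).
d₁ = 46 − 35 = 11, d₂ = 46 − 22 = 24
Mode ≈ 90 + (11/(11+24)) × 5 = 90 + 1.5714 = 91.5714

91.6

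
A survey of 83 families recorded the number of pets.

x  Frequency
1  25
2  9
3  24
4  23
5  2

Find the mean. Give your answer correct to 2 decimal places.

Values: 1, 2, 3, 4, 5
Σfx = 25×1 + 9×2 + 24×3 + 23×4 + 2×5 = 217
n = Σf = 83
Mean = 217 / 83 = 2.6145

2.61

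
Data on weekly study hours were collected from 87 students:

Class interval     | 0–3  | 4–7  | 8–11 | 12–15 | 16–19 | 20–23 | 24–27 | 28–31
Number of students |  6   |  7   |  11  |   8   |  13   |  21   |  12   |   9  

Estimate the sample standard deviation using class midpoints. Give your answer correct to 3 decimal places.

8.194

Midpoints: 1.5, 5.5, 9.5, 13.5, 17.5, 21.5, 25.5, 29.5
n = 87, Σfm = 1510.5, mean = 17.3621
Σfm² = 31999.75
Σf(m − x̄)² = Σfm² − (Σfm)²/n = 31999.75 − 1510.5²/87 = 5774.3448
Sample variance = 5774.3448 / 86 = 67.1435
Standard deviation = √67.1435 = 8.1941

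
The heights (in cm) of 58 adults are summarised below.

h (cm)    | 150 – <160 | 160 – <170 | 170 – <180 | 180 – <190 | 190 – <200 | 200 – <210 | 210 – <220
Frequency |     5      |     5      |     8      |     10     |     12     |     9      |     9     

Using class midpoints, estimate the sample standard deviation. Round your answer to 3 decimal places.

18.357

Midpoints: 155, 165, 175, 185, 195, 205, 215
n = 58, Σfm = 10970, mean = 189.1379
Σfm² = 2094050
Σf(m − x̄)² = Σfm² − (Σfm)²/n = 2094050 − 10970²/58 = 19206.8966
Sample variance = 19206.8966 / 57 = 336.9631
Standard deviation = √336.9631 = 18.3566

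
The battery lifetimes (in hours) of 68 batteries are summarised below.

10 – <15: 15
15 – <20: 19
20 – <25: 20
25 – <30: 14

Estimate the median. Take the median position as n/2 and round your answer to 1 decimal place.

Cumulative frequencies: 15, 34, 54, 68
n = 68; position = n/2 = 34.
This falls in the class 15 – <20: L = 15, F = 15, f = 19, h = 5.
Median ≈ 15 + ((34 − 15) / 19) × 5 = 20.0000

20.0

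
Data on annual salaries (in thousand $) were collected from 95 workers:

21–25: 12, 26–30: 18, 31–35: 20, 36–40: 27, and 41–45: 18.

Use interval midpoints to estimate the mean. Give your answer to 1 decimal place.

Midpoints: 23, 28, 33, 38, 43
Σfm = 12×23 + 18×28 + 20×33 + 27×38 + 18×43 = 3240
n = Σf = 95
Mean = 3240 / 95 = 34.1053

34.1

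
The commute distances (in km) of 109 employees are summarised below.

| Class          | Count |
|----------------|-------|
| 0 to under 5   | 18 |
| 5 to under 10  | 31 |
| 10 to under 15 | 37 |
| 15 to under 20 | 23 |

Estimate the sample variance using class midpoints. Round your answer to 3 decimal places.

25.055

Midpoints: 2.5, 7.5, 12.5, 17.5
n = 109, Σfm = 1142.5, mean = 10.4817
Σfm² = 14681.25
Σf(m − x̄)² = Σfm² − (Σfm)²/n = 14681.25 − 1142.5²/109 = 2705.9633
Sample variance = 2705.9633 / 108 = 25.0552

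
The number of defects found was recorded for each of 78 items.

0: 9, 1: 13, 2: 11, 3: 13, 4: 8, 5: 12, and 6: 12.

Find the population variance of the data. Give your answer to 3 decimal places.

3.946

Values: 0, 1, 2, 3, 4, 5, 6
n = 78, Σfx = 238, mean = 3.0513
Σfx² = 1034
Σf(x − x̄)² = Σfx² − (Σfx)²/n = 1034 − 238²/78 = 307.7949
Population variance = 307.7949 / 78 = 3.9461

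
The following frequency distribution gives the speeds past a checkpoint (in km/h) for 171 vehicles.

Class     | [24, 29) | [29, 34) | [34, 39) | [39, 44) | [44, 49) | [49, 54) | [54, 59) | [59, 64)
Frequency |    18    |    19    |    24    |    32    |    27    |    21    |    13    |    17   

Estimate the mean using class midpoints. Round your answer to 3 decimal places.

43.254

Midpoints: 26.5, 31.5, 36.5, 41.5, 46.5, 51.5, 56.5, 61.5
Σfm = 18×26.5 + 19×31.5 + 24×36.5 + 32×41.5 + 27×46.5 + 21×51.5 + 13×56.5 + 17×61.5 = 7396.5
n = Σf = 171
Mean = 7396.5 / 171 = 43.2544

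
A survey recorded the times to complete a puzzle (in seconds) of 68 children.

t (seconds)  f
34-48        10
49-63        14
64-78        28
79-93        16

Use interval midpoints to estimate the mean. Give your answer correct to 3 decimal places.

67.029

Midpoints: 41, 56, 71, 86
Σfm = 10×41 + 14×56 + 28×71 + 16×86 = 4558
n = Σf = 68
Mean = 4558 / 68 = 67.0294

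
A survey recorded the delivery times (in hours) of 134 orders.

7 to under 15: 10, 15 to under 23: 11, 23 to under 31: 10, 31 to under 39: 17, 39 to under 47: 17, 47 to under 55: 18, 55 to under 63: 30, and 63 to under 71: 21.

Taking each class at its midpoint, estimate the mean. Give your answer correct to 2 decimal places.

44.85

Midpoints: 11, 19, 27, 35, 43, 51, 59, 67
Σfm = 10×11 + 11×19 + 10×27 + 17×35 + 17×43 + 18×51 + 30×59 + 21×67 = 6010
n = Σf = 134
Mean = 6010 / 134 = 44.8507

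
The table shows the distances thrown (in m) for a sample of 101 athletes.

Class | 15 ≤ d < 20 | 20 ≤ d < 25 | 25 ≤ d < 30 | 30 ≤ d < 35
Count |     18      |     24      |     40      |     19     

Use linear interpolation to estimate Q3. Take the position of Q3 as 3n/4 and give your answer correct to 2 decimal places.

29.22

Cumulative frequencies: 18, 42, 82, 101
n = 101; position = 3n/4 = 75.75.
This falls in the class 25 ≤ d < 30: L = 25, F = 42, f = 40, h = 5.
Upper quartile ≈ 25 + ((75.75 − 42) / 40) × 5 = 29.2188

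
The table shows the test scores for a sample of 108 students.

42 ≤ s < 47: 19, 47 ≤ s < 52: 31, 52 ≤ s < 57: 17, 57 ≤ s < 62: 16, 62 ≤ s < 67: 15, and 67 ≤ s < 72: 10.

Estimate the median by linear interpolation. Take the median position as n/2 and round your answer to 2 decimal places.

Cumulative frequencies: 19, 50, 67, 83, 98, 108
n = 108; position = n/2 = 54.
This falls in the class 52 ≤ s < 57: L = 52, F = 50, f = 17, h = 5.
Median ≈ 52 + ((54 − 50) / 17) × 5 = 53.1765

53.18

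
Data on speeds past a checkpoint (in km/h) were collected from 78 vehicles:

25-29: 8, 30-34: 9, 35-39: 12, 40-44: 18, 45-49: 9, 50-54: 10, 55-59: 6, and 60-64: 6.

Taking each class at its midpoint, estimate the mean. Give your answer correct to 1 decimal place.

43.1

Midpoints: 27, 32, 37, 42, 47, 52, 57, 62
Σfm = 8×27 + 9×32 + 12×37 + 18×42 + 9×47 + 10×52 + 6×57 + 6×62 = 3361
n = Σf = 78
Mean = 3361 / 78 = 43.0897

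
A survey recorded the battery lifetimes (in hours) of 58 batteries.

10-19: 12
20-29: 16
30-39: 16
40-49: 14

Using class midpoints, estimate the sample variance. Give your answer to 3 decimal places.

Midpoints: 14.5, 24.5, 34.5, 44.5
n = 58, Σfm = 1741, mean = 30.0172
Σfm² = 58894.5
Σf(m − x̄)² = Σfm² − (Σfm)²/n = 58894.5 − 1741²/58 = 6634.4828
Sample variance = 6634.4828 / 57 = 116.3944

116.394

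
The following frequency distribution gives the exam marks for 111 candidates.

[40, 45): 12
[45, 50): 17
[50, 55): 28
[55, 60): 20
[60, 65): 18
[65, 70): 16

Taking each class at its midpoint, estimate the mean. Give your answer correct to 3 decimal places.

Midpoints: 42.5, 47.5, 52.5, 57.5, 62.5, 67.5
Σfm = 12×42.5 + 17×47.5 + 28×52.5 + 20×57.5 + 18×62.5 + 16×67.5 = 6142.5
n = Σf = 111
Mean = 6142.5 / 111 = 55.3378

55.338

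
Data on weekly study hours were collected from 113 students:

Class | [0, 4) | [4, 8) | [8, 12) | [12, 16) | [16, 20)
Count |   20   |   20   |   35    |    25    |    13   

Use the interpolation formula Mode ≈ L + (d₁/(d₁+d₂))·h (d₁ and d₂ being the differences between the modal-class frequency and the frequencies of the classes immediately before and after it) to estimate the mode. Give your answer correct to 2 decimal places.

Modal class: [8, 12) (highest frequency 35).
d₁ = 35 − 20 = 15, d₂ = 35 − 25 = 10
Mode ≈ 8 + (15/(15+10)) × 4 = 8 + 2.4000 = 10.4000

10.40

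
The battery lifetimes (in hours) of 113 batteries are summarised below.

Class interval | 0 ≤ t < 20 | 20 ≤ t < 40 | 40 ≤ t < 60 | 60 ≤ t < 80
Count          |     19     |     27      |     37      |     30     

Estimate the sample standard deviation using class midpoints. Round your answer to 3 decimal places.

Midpoints: 10, 30, 50, 70
n = 113, Σfm = 4950, mean = 43.8053
Σfm² = 265700
Σf(m − x̄)² = Σfm² − (Σfm)²/n = 265700 − 4950²/113 = 48863.7168
Sample variance = 48863.7168 / 112 = 436.2832
Standard deviation = √436.2832 = 20.8874

20.887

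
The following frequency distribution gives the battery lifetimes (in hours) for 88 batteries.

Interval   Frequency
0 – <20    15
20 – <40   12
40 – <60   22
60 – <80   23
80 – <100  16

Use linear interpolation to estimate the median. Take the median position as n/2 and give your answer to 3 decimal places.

Cumulative frequencies: 15, 27, 49, 72, 88
n = 88; position = n/2 = 44.
This falls in the class 40 – <60: L = 40, F = 27, f = 22, h = 20.
Median ≈ 40 + ((44 − 27) / 22) × 20 = 55.4545

55.455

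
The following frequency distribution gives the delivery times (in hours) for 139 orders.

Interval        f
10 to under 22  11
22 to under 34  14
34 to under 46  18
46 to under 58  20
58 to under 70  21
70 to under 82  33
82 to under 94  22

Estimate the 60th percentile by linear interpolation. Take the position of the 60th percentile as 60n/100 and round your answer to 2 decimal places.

69.66

Cumulative frequencies: 11, 25, 43, 63, 84, 117, 139
n = 139; position = 60n/100 = 83.4.
This falls in the class 58 to under 70: L = 58, F = 63, f = 21, h = 12.
60th percentile ≈ 58 + ((83.4 − 63) / 21) × 12 = 69.6571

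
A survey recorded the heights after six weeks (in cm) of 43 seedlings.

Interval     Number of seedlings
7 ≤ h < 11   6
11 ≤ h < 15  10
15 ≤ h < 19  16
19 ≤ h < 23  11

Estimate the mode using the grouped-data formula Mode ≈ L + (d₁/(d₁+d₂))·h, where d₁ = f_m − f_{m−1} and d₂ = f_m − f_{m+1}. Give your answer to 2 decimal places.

17.18

Modal class: 15 ≤ h < 19 (highest frequency 16).
d₁ = 16 − 10 = 6, d₂ = 16 − 11 = 5
Mode ≈ 15 + (6/(6+5)) × 4 = 15 + 2.1818 = 17.1818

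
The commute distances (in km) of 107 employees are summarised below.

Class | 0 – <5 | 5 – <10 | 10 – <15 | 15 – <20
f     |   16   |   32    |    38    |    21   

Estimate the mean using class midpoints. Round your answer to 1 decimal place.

Midpoints: 2.5, 7.5, 12.5, 17.5
Σfm = 16×2.5 + 32×7.5 + 38×12.5 + 21×17.5 = 1122.5
n = Σf = 107
Mean = 1122.5 / 107 = 10.4907

10.5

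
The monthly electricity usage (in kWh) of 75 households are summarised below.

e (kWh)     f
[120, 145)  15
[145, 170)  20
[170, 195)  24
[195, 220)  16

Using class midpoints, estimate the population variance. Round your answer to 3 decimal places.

671.556

Midpoints: 132.5, 157.5, 182.5, 207.5
n = 75, Σfm = 12837.5, mean = 171.1667
Σfm² = 2247718.75
Σf(m − x̄)² = Σfm² − (Σfm)²/n = 2247718.75 − 12837.5²/75 = 50366.6667
Population variance = 50366.6667 / 75 = 671.5556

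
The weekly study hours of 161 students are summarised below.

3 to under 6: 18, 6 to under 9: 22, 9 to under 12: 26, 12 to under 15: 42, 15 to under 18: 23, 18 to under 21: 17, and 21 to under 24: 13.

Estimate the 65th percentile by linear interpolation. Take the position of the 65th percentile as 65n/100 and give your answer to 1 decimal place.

14.8

Cumulative frequencies: 18, 40, 66, 108, 131, 148, 161
n = 161; position = 65n/100 = 104.65.
This falls in the class 12 to under 15: L = 12, F = 66, f = 42, h = 3.
65th percentile ≈ 12 + ((104.65 − 66) / 42) × 3 = 14.7607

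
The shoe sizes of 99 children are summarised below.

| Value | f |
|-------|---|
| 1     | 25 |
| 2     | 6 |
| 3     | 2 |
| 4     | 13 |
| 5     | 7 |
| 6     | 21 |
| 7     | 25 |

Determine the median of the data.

Cumulative frequencies: 25, 31, 33, 46, 53, 74, 99
n = 99, so the median is the value in position (n+1)/2 = 50.
Position 50 falls at value 5.

5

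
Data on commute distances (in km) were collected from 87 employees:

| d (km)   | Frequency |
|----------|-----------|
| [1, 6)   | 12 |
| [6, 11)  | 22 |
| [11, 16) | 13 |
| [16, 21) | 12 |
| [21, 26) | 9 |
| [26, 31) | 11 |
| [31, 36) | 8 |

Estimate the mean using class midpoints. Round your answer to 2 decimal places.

Midpoints: 3.5, 8.5, 13.5, 18.5, 23.5, 28.5, 33.5
Σfm = 12×3.5 + 22×8.5 + 13×13.5 + 12×18.5 + 9×23.5 + 11×28.5 + 8×33.5 = 1419.5
n = Σf = 87
Mean = 1419.5 / 87 = 16.3161

16.32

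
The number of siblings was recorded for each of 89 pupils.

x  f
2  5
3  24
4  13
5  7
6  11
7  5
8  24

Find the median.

5

Cumulative frequencies: 5, 29, 42, 49, 60, 65, 89
n = 89, so the median is the value in position (n+1)/2 = 45.
Position 45 falls at value 5.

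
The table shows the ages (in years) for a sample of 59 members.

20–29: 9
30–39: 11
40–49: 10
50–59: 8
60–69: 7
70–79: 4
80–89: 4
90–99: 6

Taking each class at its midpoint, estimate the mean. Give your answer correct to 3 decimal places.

Midpoints: 24.5, 34.5, 44.5, 54.5, 64.5, 74.5, 84.5, 94.5
Σfm = 9×24.5 + 11×34.5 + 10×44.5 + 8×54.5 + 7×64.5 + 4×74.5 + 4×84.5 + 6×94.5 = 3135.5
n = Σf = 59
Mean = 3135.5 / 59 = 53.1441

53.144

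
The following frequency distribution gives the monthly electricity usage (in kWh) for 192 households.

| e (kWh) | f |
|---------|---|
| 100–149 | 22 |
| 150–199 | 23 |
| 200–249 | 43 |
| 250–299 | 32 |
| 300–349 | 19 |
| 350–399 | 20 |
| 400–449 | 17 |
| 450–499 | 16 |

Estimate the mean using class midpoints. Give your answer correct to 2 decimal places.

Midpoints: 124.5, 174.5, 224.5, 274.5, 324.5, 374.5, 424.5, 474.5
Σfm = 22×124.5 + 23×174.5 + 43×224.5 + 32×274.5 + 19×324.5 + 20×374.5 + 17×424.5 + 16×474.5 = 53654
n = Σf = 192
Mean = 53654 / 192 = 279.4479

279.45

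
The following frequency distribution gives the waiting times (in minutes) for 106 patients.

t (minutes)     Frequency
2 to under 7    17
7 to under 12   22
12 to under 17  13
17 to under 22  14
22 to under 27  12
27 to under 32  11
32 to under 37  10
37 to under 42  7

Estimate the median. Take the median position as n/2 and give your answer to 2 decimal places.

Cumulative frequencies: 17, 39, 52, 66, 78, 89, 99, 106
n = 106; position = n/2 = 53.
This falls in the class 17 to under 22: L = 17, F = 52, f = 14, h = 5.
Median ≈ 17 + ((53 − 52) / 14) × 5 = 17.3571

17.36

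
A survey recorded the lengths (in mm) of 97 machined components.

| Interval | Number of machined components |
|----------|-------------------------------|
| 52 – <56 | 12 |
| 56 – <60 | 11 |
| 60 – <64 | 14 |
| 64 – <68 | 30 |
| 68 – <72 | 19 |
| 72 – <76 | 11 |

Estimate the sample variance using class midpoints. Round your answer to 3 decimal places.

Midpoints: 54, 58, 62, 66, 70, 74
n = 97, Σfm = 6278, mean = 64.7216
Σfm² = 409828
Σf(m − x̄)² = Σfm² − (Σfm)²/n = 409828 − 6278²/97 = 3505.4845
Sample variance = 3505.4845 / 96 = 36.5155

36.515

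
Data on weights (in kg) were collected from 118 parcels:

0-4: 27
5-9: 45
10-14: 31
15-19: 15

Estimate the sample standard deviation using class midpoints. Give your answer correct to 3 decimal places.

4.808

Midpoints: 2, 7, 12, 17
n = 118, Σfm = 996, mean = 8.4407
Σfm² = 11112
Σf(m − x̄)² = Σfm² − (Σfm)²/n = 11112 − 996²/118 = 2705.0847
Sample variance = 2705.0847 / 117 = 23.1204
Standard deviation = √23.1204 = 4.8084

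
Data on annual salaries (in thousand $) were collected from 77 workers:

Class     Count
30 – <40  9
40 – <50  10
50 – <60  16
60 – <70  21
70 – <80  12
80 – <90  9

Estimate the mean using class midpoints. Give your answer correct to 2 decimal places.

Midpoints: 35, 45, 55, 65, 75, 85
Σfm = 9×35 + 10×45 + 16×55 + 21×65 + 12×75 + 9×85 = 4675
n = Σf = 77
Mean = 4675 / 77 = 60.7143

60.71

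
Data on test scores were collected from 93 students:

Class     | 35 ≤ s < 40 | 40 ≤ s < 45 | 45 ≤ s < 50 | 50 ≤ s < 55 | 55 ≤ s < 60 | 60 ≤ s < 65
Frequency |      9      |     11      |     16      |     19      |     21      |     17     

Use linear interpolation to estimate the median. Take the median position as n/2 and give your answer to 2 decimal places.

52.76

Cumulative frequencies: 9, 20, 36, 55, 76, 93
n = 93; position = n/2 = 46.5.
This falls in the class 50 ≤ s < 55: L = 50, F = 36, f = 19, h = 5.
Median ≈ 50 + ((46.5 − 36) / 19) × 5 = 52.7632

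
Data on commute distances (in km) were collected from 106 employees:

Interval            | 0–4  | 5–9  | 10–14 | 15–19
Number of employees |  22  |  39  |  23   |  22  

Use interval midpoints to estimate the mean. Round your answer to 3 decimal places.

Midpoints: 2, 7, 12, 17
Σfm = 22×2 + 39×7 + 23×12 + 22×17 = 967
n = Σf = 106
Mean = 967 / 106 = 9.1226

9.123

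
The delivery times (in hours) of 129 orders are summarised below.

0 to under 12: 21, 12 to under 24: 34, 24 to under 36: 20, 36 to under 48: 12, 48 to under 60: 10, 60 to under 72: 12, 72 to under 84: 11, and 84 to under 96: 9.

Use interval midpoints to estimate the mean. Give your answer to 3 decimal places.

Midpoints: 6, 18, 30, 42, 54, 66, 78, 90
Σfm = 21×6 + 34×18 + 20×30 + 12×42 + 10×54 + 12×66 + 11×78 + 9×90 = 4842
n = Σf = 129
Mean = 4842 / 129 = 37.5349

37.535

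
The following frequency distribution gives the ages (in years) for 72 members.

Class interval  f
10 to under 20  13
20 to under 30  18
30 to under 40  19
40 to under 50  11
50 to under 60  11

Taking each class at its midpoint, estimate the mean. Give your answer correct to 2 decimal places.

Midpoints: 15, 25, 35, 45, 55
Σfm = 13×15 + 18×25 + 19×35 + 11×45 + 11×55 = 2410
n = Σf = 72
Mean = 2410 / 72 = 33.4722

33.47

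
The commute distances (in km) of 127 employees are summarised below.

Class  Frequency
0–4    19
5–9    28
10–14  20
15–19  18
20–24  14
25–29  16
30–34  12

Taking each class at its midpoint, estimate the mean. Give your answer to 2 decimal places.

14.99

Midpoints: 2, 7, 12, 17, 22, 27, 32
Σfm = 19×2 + 28×7 + 20×12 + 18×17 + 14×22 + 16×27 + 12×32 = 1904
n = Σf = 127
Mean = 1904 / 127 = 14.9921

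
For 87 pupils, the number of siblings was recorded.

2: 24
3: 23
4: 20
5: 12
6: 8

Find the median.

3

Cumulative frequencies: 24, 47, 67, 79, 87
n = 87, so the median is the value in position (n+1)/2 = 44.
Position 44 falls at value 3.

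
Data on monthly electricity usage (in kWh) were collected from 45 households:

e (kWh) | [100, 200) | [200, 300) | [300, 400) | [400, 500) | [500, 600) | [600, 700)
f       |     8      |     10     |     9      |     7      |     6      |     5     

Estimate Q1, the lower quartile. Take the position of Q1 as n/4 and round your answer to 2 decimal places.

232.50

Cumulative frequencies: 8, 18, 27, 34, 40, 45
n = 45; position = n/4 = 11.25.
This falls in the class [200, 300): L = 200, F = 8, f = 10, h = 100.
Lower quartile ≈ 200 + ((11.25 − 8) / 10) × 100 = 232.5000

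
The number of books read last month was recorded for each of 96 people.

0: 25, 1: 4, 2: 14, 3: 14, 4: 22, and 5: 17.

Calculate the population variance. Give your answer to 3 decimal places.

Values: 0, 1, 2, 3, 4, 5
n = 96, Σfx = 247, mean = 2.5729
Σfx² = 963
Σf(x − x̄)² = Σfx² − (Σfx)²/n = 963 − 247²/96 = 327.4896
Population variance = 327.4896 / 96 = 3.4113

3.411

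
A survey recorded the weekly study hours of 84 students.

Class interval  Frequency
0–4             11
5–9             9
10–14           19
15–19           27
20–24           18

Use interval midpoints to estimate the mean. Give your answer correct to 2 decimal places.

Midpoints: 2, 7, 12, 17, 22
Σfm = 11×2 + 9×7 + 19×12 + 27×17 + 18×22 = 1168
n = Σf = 84
Mean = 1168 / 84 = 13.9048

13.90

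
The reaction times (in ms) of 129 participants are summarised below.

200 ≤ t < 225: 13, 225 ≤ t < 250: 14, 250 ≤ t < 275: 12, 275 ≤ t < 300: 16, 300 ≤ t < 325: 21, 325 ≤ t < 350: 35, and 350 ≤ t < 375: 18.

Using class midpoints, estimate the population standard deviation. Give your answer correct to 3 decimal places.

47.934

Midpoints: 212.5, 237.5, 262.5, 287.5, 312.5, 337.5, 362.5
n = 129, Σfm = 38737.5, mean = 300.2907
Σfm² = 11928906.25
Σf(m − x̄)² = Σfm² − (Σfm)²/n = 11928906.25 − 38737.5²/129 = 296395.3488
Population variance = 296395.3488 / 129 = 2297.6384
Standard deviation = √2297.6384 = 47.9337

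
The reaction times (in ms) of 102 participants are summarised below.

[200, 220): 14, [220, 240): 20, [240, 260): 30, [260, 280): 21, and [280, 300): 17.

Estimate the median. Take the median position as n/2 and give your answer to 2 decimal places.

Cumulative frequencies: 14, 34, 64, 85, 102
n = 102; position = n/2 = 51.
This falls in the class [240, 260): L = 240, F = 34, f = 30, h = 20.
Median ≈ 240 + ((51 − 34) / 30) × 20 = 251.3333

251.33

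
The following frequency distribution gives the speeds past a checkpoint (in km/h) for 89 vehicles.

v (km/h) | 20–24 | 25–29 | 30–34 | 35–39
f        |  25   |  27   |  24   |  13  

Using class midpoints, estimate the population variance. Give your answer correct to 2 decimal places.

Midpoints: 22, 27, 32, 37
n = 89, Σfm = 2528, mean = 28.4045
Σfm² = 74156
Σf(m − x̄)² = Σfm² − (Σfm)²/n = 74156 − 2528²/89 = 2349.4382
Population variance = 2349.4382 / 89 = 26.3982

26.40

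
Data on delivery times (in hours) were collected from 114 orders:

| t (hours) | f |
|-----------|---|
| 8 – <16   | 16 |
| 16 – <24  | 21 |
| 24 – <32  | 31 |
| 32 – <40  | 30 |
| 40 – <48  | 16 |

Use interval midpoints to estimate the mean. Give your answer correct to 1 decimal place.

28.6

Midpoints: 12, 20, 28, 36, 44
Σfm = 16×12 + 21×20 + 31×28 + 30×36 + 16×44 = 3264
n = Σf = 114
Mean = 3264 / 114 = 28.6316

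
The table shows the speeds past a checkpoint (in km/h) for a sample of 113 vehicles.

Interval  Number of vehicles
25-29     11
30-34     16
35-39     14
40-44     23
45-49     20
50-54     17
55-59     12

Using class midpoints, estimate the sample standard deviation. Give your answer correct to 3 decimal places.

9.112

Midpoints: 27, 32, 37, 42, 47, 52, 57
n = 113, Σfm = 4801, mean = 42.4867
Σfm² = 213277
Σf(m − x̄)² = Σfm² − (Σfm)²/n = 213277 − 4801²/113 = 9298.2301
Sample variance = 9298.2301 / 112 = 83.0199
Standard deviation = √83.0199 = 9.1115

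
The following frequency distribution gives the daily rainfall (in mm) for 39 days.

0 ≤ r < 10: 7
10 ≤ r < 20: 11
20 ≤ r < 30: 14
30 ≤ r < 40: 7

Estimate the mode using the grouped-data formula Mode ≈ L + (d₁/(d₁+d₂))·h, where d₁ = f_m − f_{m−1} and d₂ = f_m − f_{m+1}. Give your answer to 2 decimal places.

23.00

Modal class: 20 ≤ r < 30 (highest frequency 14).
d₁ = 14 − 11 = 3, d₂ = 14 − 7 = 7
Mode ≈ 20 + (3/(3+7)) × 10 = 20 + 3.0000 = 23.0000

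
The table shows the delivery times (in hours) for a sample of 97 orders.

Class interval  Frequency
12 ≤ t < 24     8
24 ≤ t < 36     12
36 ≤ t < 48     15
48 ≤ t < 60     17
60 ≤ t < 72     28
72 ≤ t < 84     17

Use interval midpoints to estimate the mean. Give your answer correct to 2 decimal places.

53.88

Midpoints: 18, 30, 42, 54, 66, 78
Σfm = 8×18 + 12×30 + 15×42 + 17×54 + 28×66 + 17×78 = 5226
n = Σf = 97
Mean = 5226 / 97 = 53.8763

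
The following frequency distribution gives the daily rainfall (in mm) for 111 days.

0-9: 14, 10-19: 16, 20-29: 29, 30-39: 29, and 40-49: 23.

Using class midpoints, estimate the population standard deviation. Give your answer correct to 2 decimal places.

12.89

Midpoints: 4.5, 14.5, 24.5, 34.5, 44.5
n = 111, Σfm = 3029.5, mean = 27.2928
Σfm² = 101117.75
Σf(m − x̄)² = Σfm² − (Σfm)²/n = 101117.75 − 3029.5²/111 = 18434.2342
Population variance = 18434.2342 / 111 = 166.0742
Standard deviation = √166.0742 = 12.8870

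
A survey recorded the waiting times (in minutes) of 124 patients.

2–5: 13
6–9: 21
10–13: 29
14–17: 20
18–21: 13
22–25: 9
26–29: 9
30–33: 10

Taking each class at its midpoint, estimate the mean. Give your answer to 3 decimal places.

15.113

Midpoints: 3.5, 7.5, 11.5, 15.5, 19.5, 23.5, 27.5, 31.5
Σfm = 13×3.5 + 21×7.5 + 29×11.5 + 20×15.5 + 13×19.5 + 9×23.5 + 9×27.5 + 10×31.5 = 1874
n = Σf = 124
Mean = 1874 / 124 = 15.1129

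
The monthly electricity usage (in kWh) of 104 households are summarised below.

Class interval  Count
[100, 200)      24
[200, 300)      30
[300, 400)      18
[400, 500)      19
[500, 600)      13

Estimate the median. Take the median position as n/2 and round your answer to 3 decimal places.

293.333

Cumulative frequencies: 24, 54, 72, 91, 104
n = 104; position = n/2 = 52.
This falls in the class [200, 300): L = 200, F = 24, f = 30, h = 100.
Median ≈ 200 + ((52 − 24) / 30) × 100 = 293.3333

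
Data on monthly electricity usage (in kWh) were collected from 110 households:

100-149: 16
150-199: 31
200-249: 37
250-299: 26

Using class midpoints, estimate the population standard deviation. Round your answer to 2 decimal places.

Midpoints: 124.5, 174.5, 224.5, 274.5
n = 110, Σfm = 22845, mean = 207.6818
Σfm² = 5015877.5
Σf(m − x̄)² = Σfm² − (Σfm)²/n = 5015877.5 − 22845²/110 = 271386.3636
Population variance = 271386.3636 / 110 = 2467.1488
Standard deviation = √2467.1488 = 49.6704

49.67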